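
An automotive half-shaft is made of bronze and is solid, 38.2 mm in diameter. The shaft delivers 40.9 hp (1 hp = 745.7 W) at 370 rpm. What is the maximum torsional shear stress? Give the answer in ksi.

ω = 2π·370/60 = 38.75 rad/s, so T = P/ω = 40.9×745.7 / 38.75 = 787.1 N·m.
J = πd⁴/32 = π(0.0382)⁴/32 = 2.091×10^-7 m⁴.
τ_max = T·r/J = 787.1 × 0.0191 / 2.091×10^-7 = 7.192×10^7 Pa.

10.4 ksi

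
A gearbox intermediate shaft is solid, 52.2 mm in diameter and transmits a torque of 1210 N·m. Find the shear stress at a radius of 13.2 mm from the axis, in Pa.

J = πd⁴/32 = π(0.0522)⁴/32 = 7.289×10^-7 m⁴.
Shear stress varies linearly with radius: τ = T·r/J = 1210 × 0.0132 / 7.289×10^-7 = 2.191×10^7 Pa.

2.19e7 Pa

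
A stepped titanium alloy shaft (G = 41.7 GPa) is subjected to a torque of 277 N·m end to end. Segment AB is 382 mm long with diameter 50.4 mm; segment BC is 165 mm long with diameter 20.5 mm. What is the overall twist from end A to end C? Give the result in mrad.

67.2 mrad

J_AB = π(0.0504)⁴/32 = 6.33×10^-7 m⁴; J_BC = π(0.0205)⁴/32 = 1.73×10^-8 m⁴.
θ = (T/G)·Σ L_i/J_i = (277.0/41.7×10⁹)·(0.382/6.33×10^-7 + 0.165/1.73×10^-8) = 0.06722 rad.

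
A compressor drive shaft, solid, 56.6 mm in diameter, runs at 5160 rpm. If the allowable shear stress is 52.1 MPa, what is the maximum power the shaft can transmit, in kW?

J = πd⁴/32 = π(0.0566)⁴/32 = 1.008×10^-6 m⁴.
T_max = τ_allow·J/r = 5.21×10^7 × 1.008×10^-6 / 0.0283 = 1855 N·m.
ω = 2π·5160/60 = 540.4 rad/s, so P_max = T_max·ω = 1.002×10^6 W.

1000 kW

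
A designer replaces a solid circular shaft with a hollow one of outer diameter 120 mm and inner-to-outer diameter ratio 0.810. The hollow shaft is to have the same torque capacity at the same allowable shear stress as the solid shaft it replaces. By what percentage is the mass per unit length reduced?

49.9 %

Equal τ_max and T ⇒ the solid shaft needs d_s³ = d_o³(1−k⁴), so d_s = 120·(1−0.810⁴)^(1/3) = 99.47 mm.
Area ratio A_h/A_s = d_o²(1−k²)/d_s² = (1−k²)/(1−k⁴)^(2/3) = 0.5005.
Mass saving = 1 − 0.5005 = 49.9 %.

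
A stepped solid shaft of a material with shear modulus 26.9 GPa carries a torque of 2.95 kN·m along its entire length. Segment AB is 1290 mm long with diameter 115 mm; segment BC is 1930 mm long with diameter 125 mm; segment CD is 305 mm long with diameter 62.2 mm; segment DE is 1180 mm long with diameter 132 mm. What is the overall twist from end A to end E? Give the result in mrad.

44.2 mrad

J_AB = π(0.115)⁴/32 = 1.72×10^-5 m⁴; J_BC = π(0.125)⁴/32 = 2.40×10^-5 m⁴; J_CD = π(0.0622)⁴/32 = 1.47×10^-6 m⁴; J_DE = π(0.132)⁴/32 = 2.98×10^-5 m⁴.
θ = (T/G)·Σ L_i/J_i = (2950/26.9×10⁹)·(1.29/1.72×10^-5 + 1.93/2.40×10^-5 + 0.305/1.47×10^-6 + 1.18/2.98×10^-5) = 0.04417 rad.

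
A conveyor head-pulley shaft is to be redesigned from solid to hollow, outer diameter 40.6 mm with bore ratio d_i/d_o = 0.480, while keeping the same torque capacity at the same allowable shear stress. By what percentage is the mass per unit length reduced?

20.2 %

Equal τ_max and T ⇒ the solid shaft needs d_s³ = d_o³(1−k⁴), so d_s = 40.6·(1−0.480⁴)^(1/3) = 39.87 mm.
Area ratio A_h/A_s = d_o²(1−k²)/d_s² = (1−k²)/(1−k⁴)^(2/3) = 0.7981.
Mass saving = 1 − 0.7981 = 20.2 %.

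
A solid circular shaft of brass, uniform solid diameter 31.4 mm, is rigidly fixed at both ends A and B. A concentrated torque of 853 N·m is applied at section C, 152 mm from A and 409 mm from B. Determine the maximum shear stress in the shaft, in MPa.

With uniform GJ and both ends fixed, compatibility θ_AC = θ_CB gives T_A·a = T_B·b, together with T_A + T_B = T₀.
T_A = T₀·b/(a+b) = 853.0·409/561.0 = 621.9 N·m; T_B = 231.1 N·m.
τ in each portion: τ_AC = 1.02×10^8 Pa, τ_CB = 3.80×10^7 Pa; maximum is in AC.
τ_max = T_AC·r/J = 621.9·0.0157/9.54×10^-8 = 1.023×10^8 Pa.

102 MPa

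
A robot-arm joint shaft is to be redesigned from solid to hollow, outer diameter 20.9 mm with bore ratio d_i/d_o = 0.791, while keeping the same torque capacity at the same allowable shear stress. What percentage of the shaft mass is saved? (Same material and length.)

47.9 %

Equal τ_max and T ⇒ the solid shaft needs d_s³ = d_o³(1−k⁴), so d_s = 20.9·(1−0.791⁴)^(1/3) = 17.71 mm.
Area ratio A_h/A_s = d_o²(1−k²)/d_s² = (1−k²)/(1−k⁴)^(2/3) = 0.5213.
Mass saving = 1 − 0.5213 = 47.9 %.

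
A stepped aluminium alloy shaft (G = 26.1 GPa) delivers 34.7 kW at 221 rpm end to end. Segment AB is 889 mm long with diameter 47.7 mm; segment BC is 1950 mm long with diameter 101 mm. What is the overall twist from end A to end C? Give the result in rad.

ω = 2π·221/60 = 23.14 rad/s, so T = P/ω = 34.7×10³ / 23.14 = 1499 N·m.
J_AB = π(0.0477)⁴/32 = 5.08×10^-7 m⁴; J_BC = π(0.101)⁴/32 = 1.02×10^-5 m⁴.
θ = (T/G)·Σ L_i/J_i = (1499/26.1×10⁹)·(0.889/5.08×10^-7 + 1.95/1.02×10^-5) = 0.1114 rad.

0.111 rad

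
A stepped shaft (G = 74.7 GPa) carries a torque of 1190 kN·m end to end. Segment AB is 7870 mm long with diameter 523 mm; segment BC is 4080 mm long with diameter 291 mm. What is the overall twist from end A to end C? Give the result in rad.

J_AB = π(0.523)⁴/32 = 7.35×10^-3 m⁴; J_BC = π(0.291)⁴/32 = 7.04×10^-4 m⁴.
θ = (T/G)·Σ L_i/J_i = (1.190e6/74.7×10⁹)·(7.87/7.35×10^-3 + 4.08/7.04×10^-4) = 0.1094 rad.

0.109 rad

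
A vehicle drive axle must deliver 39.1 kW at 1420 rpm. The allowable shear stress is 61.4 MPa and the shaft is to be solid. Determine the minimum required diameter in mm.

ω = 2π·1420/60 = 148.7 rad/s, so T = P/ω = 39.1×10³ / 148.7 = 262.9 N·m.
For a solid shaft τ_max = 16T/(πd³), so d = (16T/(π τ_allow))^(1/3) = (16·262.9/(π·6.14×10^7))^(1/3) = 0.02794 m.

27.9 mm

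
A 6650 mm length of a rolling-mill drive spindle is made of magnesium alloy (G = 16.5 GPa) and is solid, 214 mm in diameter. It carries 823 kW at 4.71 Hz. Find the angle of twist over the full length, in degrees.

3.12°

ω = 2π·4.71 = 29.59 rad/s, so T = P/ω = 823×10³ / 29.59 = 27810 N·m.
J = πd⁴/32 = π(0.214)⁴/32 = 2.059×10^-4 m⁴.
θ = T·L/(G·J) = 27810 × 6.65 / (16.5×10⁹ × 2.059×10^-4) = 0.05444 rad.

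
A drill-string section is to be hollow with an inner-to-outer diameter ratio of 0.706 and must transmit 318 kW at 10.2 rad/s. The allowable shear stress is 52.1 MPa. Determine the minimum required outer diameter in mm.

159 mm

ω = 10.2 rad/s, so T = P/ω = 318×10³ / 10.20 = 31180 N·m.
For a hollow shaft with d_i/d_o = 0.706: τ_max = 16T/(π d_o³ (1−k⁴)), so d_o = [16T/(π τ_allow (1−k⁴))]^(1/3) = [16·31180/(π·5.21×10^7·0.7516)]^(1/3) = 0.1595 m.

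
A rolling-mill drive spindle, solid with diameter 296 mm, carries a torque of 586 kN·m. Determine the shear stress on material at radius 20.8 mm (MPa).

16.2 MPa

J = πd⁴/32 = π(0.296)⁴/32 = 7.536×10^-4 m⁴.
Shear stress varies linearly with radius: τ = T·r/J = 586000 × 0.0208 / 7.536×10^-4 = 1.617×10^7 Pa.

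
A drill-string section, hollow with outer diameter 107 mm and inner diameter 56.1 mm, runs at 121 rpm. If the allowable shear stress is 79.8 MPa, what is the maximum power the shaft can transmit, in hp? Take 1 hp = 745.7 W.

302 hp

J = π(d_o⁴ − d_i⁴)/32 = π(0.107⁴ − 0.0561⁴)/32 = 1.190×10^-5 m⁴.
T_max = τ_allow·J/r = 7.98×10^7 × 1.190×10^-5 / 0.0535 = 17740 N·m.
ω = 2π·121/60 = 12.67 rad/s, so P_max = T_max·ω = 2.248×10^5 W.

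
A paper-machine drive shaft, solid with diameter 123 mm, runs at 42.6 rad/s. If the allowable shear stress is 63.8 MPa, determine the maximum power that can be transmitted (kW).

J = πd⁴/32 = π(0.123)⁴/32 = 2.247×10^-5 m⁴.
T_max = τ_allow·J/r = 6.38×10^7 × 2.247×10^-5 / 0.0615 = 23310 N·m.
ω = 42.6 rad/s, so P_max = T_max·ω = 9.931×10^5 W.

993 kW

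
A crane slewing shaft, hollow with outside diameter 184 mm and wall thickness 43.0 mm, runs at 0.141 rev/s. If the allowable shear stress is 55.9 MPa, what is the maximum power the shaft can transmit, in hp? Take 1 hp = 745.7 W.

J = π(d_o⁴ − d_i⁴)/32 = π(0.184⁴ − 0.0980⁴)/32 = 1.035×10^-4 m⁴.
T_max = τ_allow·J/r = 5.59×10^7 × 1.035×10^-4 / 0.0920 = 62870 N·m.
ω = 2π·0.141 = 0.8859 rad/s, so P_max = T_max·ω = 5.570×10^4 W.

74.7 hp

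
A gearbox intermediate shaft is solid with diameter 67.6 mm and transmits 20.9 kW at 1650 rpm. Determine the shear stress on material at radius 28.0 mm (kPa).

1650 kPa

ω = 2π·1650/60 = 172.8 rad/s, so T = P/ω = 20.9×10³ / 172.8 = 121.0 N·m.
J = πd⁴/32 = π(0.0676)⁴/32 = 2.050×10^-6 m⁴.
Shear stress varies linearly with radius: τ = T·r/J = 121.0 × 0.0280 / 2.050×10^-6 = 1.652×10^6 Pa.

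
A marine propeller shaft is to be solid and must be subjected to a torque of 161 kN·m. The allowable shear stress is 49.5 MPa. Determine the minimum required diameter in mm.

For a solid shaft τ_max = 16T/(πd³), so d = (16T/(π τ_allow))^(1/3) = (16·161000/(π·4.95×10^7))^(1/3) = 0.2549 m.

255 mm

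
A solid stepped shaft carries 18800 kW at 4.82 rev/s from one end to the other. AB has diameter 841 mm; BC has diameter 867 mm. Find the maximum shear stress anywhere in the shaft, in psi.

ω = 2π·4.82 = 30.28 rad/s, so T = P/ω = 18800×10³ / 30.28 = 620800 N·m.
Under the same torque, τ_max = 16T/(πd³) is largest where d is smallest — segment AB (d = 841 mm).
τ_max = 16·620800/(π·(0.841)³) = 5.315×10^6 Pa.

771 psi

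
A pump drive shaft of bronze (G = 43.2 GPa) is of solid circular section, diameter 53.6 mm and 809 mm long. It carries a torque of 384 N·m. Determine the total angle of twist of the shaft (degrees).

0.508°

J = πd⁴/32 = π(0.0536)⁴/32 = 8.103×10^-7 m⁴.
θ = T·L/(G·J) = 384.0 × 0.809 / (43.2×10⁹ × 8.103×10^-7) = 8.874×10^-3 rad.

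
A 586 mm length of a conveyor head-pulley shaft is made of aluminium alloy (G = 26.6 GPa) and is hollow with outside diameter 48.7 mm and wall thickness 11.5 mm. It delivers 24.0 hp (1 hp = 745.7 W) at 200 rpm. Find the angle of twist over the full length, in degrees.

2.12°

ω = 2π·200/60 = 20.94 rad/s, so T = P/ω = 24.0×745.7 / 20.94 = 854.5 N·m.
J = π(d_o⁴ − d_i⁴)/32 = π(0.0487⁴ − 0.0257⁴)/32 = 5.094×10^-7 m⁴.
θ = T·L/(G·J) = 854.5 × 0.586 / (26.6×10⁹ × 5.094×10^-7) = 0.03696 rad.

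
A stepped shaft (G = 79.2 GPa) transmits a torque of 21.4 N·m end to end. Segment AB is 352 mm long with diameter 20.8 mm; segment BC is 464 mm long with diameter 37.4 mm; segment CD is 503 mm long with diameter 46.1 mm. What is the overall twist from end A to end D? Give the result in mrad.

6.14 mrad

J_AB = π(0.0208)⁴/32 = 1.84×10^-8 m⁴; J_BC = π(0.0374)⁴/32 = 1.92×10^-7 m⁴; J_CD = π(0.0461)⁴/32 = 4.43×10^-7 m⁴.
θ = (T/G)·Σ L_i/J_i = (21.40/79.2×10⁹)·(0.352/1.84×10^-8 + 0.464/1.92×10^-7 + 0.503/4.43×10^-7) = 6.135×10^-3 rad.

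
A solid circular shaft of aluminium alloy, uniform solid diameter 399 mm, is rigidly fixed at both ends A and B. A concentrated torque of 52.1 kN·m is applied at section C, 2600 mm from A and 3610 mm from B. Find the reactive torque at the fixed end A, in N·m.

With uniform GJ and both ends fixed, compatibility θ_AC = θ_CB gives T_A·a = T_B·b, together with T_A + T_B = T₀.
T_A = T₀·b/(a+b) = 52100·3610/6210 = 30290 N·m; T_B = 21810 N·m.

30300 N·m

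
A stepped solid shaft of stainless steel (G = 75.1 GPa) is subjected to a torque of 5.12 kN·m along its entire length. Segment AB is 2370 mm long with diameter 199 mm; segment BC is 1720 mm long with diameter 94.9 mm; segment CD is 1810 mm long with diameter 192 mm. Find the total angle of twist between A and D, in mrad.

16.7 mrad

J_AB = π(0.199)⁴/32 = 1.54×10^-4 m⁴; J_BC = π(0.0949)⁴/32 = 7.96×10^-6 m⁴; J_CD = π(0.192)⁴/32 = 1.33×10^-4 m⁴.
θ = (T/G)·Σ L_i/J_i = (5120/75.1×10⁹)·(2.37/1.54×10^-4 + 1.72/7.96×10^-6 + 1.81/1.33×10^-4) = 0.01670 rad.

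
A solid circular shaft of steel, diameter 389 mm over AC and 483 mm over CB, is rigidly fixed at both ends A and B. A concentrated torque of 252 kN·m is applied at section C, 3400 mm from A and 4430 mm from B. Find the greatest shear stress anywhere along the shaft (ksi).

Compatibility: T_A·a/J_AC = T_B·b/J_CB with T_A + T_B = T₀.
J_AC = 2.25×10^-3 m⁴, J_CB = 5.34×10^-3 m⁴, so T_A = T₀·(J_AC/a)/((J_AC/a)+(J_CB/b)) = 89230 N·m, T_B = 162800 N·m.
τ in each portion: τ_AC = 7.72×10^6 Pa, τ_CB = 7.36×10^6 Pa; maximum is in AC.
τ_max = T_AC·r/J = 89230·0.195/2.25×10^-3 = 7.720×10^6 Pa.

1.12 ksi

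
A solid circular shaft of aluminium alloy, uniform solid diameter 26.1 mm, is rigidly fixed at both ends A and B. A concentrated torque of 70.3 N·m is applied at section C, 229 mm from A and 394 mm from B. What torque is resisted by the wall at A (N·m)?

44.5 N·m

With uniform GJ and both ends fixed, compatibility θ_AC = θ_CB gives T_A·a = T_B·b, together with T_A + T_B = T₀.
T_A = T₀·b/(a+b) = 70.30·394/623.0 = 44.46 N·m; T_B = 25.84 N·m.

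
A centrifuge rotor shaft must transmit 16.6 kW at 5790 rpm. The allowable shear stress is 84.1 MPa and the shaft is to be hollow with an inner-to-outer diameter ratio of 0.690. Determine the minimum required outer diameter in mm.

ω = 2π·5790/60 = 606.3 rad/s, so T = P/ω = 16.6×10³ / 606.3 = 27.38 N·m.
For a hollow shaft with d_i/d_o = 0.690: τ_max = 16T/(π d_o³ (1−k⁴)), so d_o = [16T/(π τ_allow (1−k⁴))]^(1/3) = [16·27.38/(π·8.41×10^7·0.7733)]^(1/3) = 0.01289 m.

12.9 mm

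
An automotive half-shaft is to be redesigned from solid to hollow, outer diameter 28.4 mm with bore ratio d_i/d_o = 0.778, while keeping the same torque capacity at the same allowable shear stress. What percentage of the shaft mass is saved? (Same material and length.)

46.5 %

Equal τ_max and T ⇒ the solid shaft needs d_s³ = d_o³(1−k⁴), so d_s = 28.4·(1−0.778⁴)^(1/3) = 24.39 mm.
Area ratio A_h/A_s = d_o²(1−k²)/d_s² = (1−k²)/(1−k⁴)^(2/3) = 0.5350.
Mass saving = 1 − 0.5350 = 46.5 %.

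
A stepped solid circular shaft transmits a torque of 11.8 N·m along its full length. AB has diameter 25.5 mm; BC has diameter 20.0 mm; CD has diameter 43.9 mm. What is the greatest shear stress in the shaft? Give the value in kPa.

Under the same torque, τ_max = 16T/(πd³) is largest where d is smallest — segment BC (d = 20.0 mm).
τ_max = 16·11.80/(π·(0.0200)³) = 7.512×10^6 Pa.

7510 kPa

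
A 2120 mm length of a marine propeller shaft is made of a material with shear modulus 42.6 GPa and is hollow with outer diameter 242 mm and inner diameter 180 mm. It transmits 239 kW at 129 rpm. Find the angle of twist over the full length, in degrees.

0.216°

ω = 2π·129/60 = 13.51 rad/s, so T = P/ω = 239×10³ / 13.51 = 17690 N·m.
J = π(d_o⁴ − d_i⁴)/32 = π(0.242⁴ − 0.180⁴)/32 = 2.337×10^-4 m⁴.
θ = T·L/(G·J) = 17690 × 2.12 / (42.6×10⁹ × 2.337×10^-4) = 3.768×10^-3 rad.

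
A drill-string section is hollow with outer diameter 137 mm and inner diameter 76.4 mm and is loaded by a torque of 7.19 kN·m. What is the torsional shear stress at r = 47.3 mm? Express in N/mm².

J = π(d_o⁴ − d_i⁴)/32 = π(0.137⁴ − 0.0764⁴)/32 = 3.124×10^-5 m⁴.
Shear stress varies linearly with radius: τ = T·r/J = 7190 × 0.0473 / 3.124×10^-5 = 1.089×10^7 Pa.

10.9 N/mm²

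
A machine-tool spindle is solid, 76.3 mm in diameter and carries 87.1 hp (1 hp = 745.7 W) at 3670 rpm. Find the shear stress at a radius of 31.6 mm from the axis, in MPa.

1.61 MPa

ω = 2π·3670/60 = 384.3 rad/s, so T = P/ω = 87.1×745.7 / 384.3 = 169.0 N·m.
J = πd⁴/32 = π(0.0763)⁴/32 = 3.327×10^-6 m⁴.
Shear stress varies linearly with radius: τ = T·r/J = 169.0 × 0.0316 / 3.327×10^-6 = 1.605×10^6 Pa.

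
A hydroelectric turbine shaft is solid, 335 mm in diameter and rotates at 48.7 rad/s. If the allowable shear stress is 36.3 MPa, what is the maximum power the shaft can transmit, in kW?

J = πd⁴/32 = π(0.335)⁴/32 = 1.236×10^-3 m⁴.
T_max = τ_allow·J/r = 3.63×10^7 × 1.236×10^-3 / 0.168 = 268000 N·m.
ω = 48.7 rad/s, so P_max = T_max·ω = 1.305×10^7 W.

13000 kW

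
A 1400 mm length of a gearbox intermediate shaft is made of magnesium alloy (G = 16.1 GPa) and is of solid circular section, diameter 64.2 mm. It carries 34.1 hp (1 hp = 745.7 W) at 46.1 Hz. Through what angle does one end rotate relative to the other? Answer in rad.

ω = 2π·46.1 = 289.7 rad/s, so T = P/ω = 34.1×745.7 / 289.7 = 87.79 N·m.
J = πd⁴/32 = π(0.0642)⁴/32 = 1.668×10^-6 m⁴.
θ = T·L/(G·J) = 87.79 × 1.40 / (16.1×10⁹ × 1.668×10^-6) = 4.577×10^-3 rad.

0.00458 rad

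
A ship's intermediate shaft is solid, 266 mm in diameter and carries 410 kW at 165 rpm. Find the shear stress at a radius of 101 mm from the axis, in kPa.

4880 kPa

ω = 2π·165/60 = 17.28 rad/s, so T = P/ω = 410×10³ / 17.28 = 23730 N·m.
J = πd⁴/32 = π(0.266)⁴/32 = 4.915×10^-4 m⁴.
Shear stress varies linearly with radius: τ = T·r/J = 23730 × 0.101 / 4.915×10^-4 = 4.876×10^6 Pa.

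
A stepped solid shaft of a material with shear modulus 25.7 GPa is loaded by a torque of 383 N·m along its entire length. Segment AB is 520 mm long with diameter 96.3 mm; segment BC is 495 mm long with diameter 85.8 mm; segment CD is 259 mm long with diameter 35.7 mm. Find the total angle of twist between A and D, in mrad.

26.5 mrad

J_AB = π(0.0963)⁴/32 = 8.44×10^-6 m⁴; J_BC = π(0.0858)⁴/32 = 5.32×10^-6 m⁴; J_CD = π(0.0357)⁴/32 = 1.59×10^-7 m⁴.
θ = (T/G)·Σ L_i/J_i = (383.0/25.7×10⁹)·(0.520/8.44×10^-6 + 0.495/5.32×10^-6 + 0.259/1.59×10^-7) = 0.02651 rad.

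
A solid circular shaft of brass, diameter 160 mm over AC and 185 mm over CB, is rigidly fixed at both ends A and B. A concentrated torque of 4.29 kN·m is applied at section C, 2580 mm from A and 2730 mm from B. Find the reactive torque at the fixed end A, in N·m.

Compatibility: T_A·a/J_AC = T_B·b/J_CB with T_A + T_B = T₀.
J_AC = 6.43×10^-5 m⁴, J_CB = 1.15×10^-4 m⁴, so T_A = T₀·(J_AC/a)/((J_AC/a)+(J_CB/b)) = 1595 N·m, T_B = 2695 N·m.

1600 N·m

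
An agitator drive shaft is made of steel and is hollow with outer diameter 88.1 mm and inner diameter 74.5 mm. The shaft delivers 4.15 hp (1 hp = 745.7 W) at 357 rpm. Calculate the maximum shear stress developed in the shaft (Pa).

1.26e6 Pa

ω = 2π·357/60 = 37.38 rad/s, so T = P/ω = 4.15×745.7 / 37.38 = 82.78 N·m.
J = π(d_o⁴ − d_i⁴)/32 = π(0.0881⁴ − 0.0745⁴)/32 = 2.890×10^-6 m⁴.
τ_max = T·r/J = 82.78 × 0.0440 / 2.890×10^-6 = 1.262×10^6 Pa.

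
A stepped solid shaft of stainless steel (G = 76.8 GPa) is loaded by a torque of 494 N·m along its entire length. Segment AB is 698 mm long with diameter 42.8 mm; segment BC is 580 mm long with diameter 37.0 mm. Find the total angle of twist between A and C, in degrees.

J_AB = π(0.0428)⁴/32 = 3.29×10^-7 m⁴; J_BC = π(0.0370)⁴/32 = 1.84×10^-7 m⁴.
θ = (T/G)·Σ L_i/J_i = (494.0/76.8×10⁹)·(0.698/3.29×10^-7 + 0.580/1.84×10^-7) = 0.03390 rad.

1.94°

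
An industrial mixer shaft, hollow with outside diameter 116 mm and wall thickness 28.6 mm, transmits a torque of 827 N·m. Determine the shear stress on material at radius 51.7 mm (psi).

J = π(d_o⁴ − d_i⁴)/32 = π(0.116⁴ − 0.0588⁴)/32 = 1.660×10^-5 m⁴.
Shear stress varies linearly with radius: τ = T·r/J = 827.0 × 0.0517 / 1.660×10^-5 = 2.575×10^6 Pa.

374 psi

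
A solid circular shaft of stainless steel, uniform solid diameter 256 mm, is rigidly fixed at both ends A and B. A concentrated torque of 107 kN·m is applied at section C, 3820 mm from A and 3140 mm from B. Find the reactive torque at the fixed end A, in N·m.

48300 N·m

With uniform GJ and both ends fixed, compatibility θ_AC = θ_CB gives T_A·a = T_B·b, together with T_A + T_B = T₀.
T_A = T₀·b/(a+b) = 107000·3140/6960 = 48270 N·m; T_B = 58730 N·m.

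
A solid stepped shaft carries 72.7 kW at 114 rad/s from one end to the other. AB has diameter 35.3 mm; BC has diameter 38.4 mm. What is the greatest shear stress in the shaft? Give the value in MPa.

73.8 MPa

ω = 114 rad/s, so T = P/ω = 72.7×10³ / 114.0 = 637.7 N·m.
Under the same torque, τ_max = 16T/(πd³) is largest where d is smallest — segment AB (d = 35.3 mm).
τ_max = 16·637.7/(π·(0.0353)³) = 7.384×10^7 Pa.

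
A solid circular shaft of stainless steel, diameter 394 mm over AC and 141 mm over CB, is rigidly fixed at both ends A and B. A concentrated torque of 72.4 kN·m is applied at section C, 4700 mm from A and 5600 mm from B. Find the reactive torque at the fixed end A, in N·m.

71400 N·m

Compatibility: T_A·a/J_AC = T_B·b/J_CB with T_A + T_B = T₀.
J_AC = 2.37×10^-3 m⁴, J_CB = 3.88×10^-5 m⁴, so T_A = T₀·(J_AC/a)/((J_AC/a)+(J_CB/b)) = 71420 N·m, T_B = 983.1 N·m.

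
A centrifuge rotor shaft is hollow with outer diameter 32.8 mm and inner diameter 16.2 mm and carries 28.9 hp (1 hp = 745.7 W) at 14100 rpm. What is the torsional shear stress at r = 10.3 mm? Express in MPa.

ω = 2π·14100/60 = 1477 rad/s, so T = P/ω = 28.9×745.7 / 1477 = 14.60 N·m.
J = π(d_o⁴ − d_i⁴)/32 = π(0.0328⁴ − 0.0162⁴)/32 = 1.069×10^-7 m⁴.
Shear stress varies linearly with radius: τ = T·r/J = 14.60 × 0.0103 / 1.069×10^-7 = 1.407×10^6 Pa.

1.41 MPa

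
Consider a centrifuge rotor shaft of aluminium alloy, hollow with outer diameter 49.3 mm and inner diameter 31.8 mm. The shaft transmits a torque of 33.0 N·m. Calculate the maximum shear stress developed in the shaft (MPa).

J = π(d_o⁴ − d_i⁴)/32 = π(0.0493⁴ − 0.0318⁴)/32 = 4.796×10^-7 m⁴.
τ_max = T·r/J = 33.00 × 0.0246 / 4.796×10^-7 = 1.696×10^6 Pa.

1.70 MPa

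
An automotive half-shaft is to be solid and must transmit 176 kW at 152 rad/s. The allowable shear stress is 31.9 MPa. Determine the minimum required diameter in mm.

57.0 mm

ω = 152 rad/s, so T = P/ω = 176×10³ / 152.0 = 1158 N·m.
For a solid shaft τ_max = 16T/(πd³), so d = (16T/(π τ_allow))^(1/3) = (16·1158/(π·3.19×10^7))^(1/3) = 0.05697 m.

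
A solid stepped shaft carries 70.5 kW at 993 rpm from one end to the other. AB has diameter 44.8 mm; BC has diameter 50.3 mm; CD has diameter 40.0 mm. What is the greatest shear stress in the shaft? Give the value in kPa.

ω = 2π·993/60 = 104.0 rad/s, so T = P/ω = 70.5×10³ / 104.0 = 678.0 N·m.
Under the same torque, τ_max = 16T/(πd³) is largest where d is smallest — segment CD (d = 40.0 mm).
τ_max = 16·678.0/(π·(0.0400)³) = 5.395×10^7 Pa.

54000 kPa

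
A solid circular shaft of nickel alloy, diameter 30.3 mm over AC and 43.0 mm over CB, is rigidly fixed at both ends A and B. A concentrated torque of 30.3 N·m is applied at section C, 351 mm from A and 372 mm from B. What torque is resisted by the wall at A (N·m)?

6.28 N·m

Compatibility: T_A·a/J_AC = T_B·b/J_CB with T_A + T_B = T₀.
J_AC = 8.28×10^-8 m⁴, J_CB = 3.36×10^-7 m⁴, so T_A = T₀·(J_AC/a)/((J_AC/a)+(J_CB/b)) = 6.277 N·m, T_B = 24.02 N·m.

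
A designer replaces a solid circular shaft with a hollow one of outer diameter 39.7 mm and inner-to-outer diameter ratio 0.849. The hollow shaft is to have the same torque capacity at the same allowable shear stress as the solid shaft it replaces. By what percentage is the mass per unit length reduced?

54.5 %

Equal τ_max and T ⇒ the solid shaft needs d_s³ = d_o³(1−k⁴), so d_s = 39.7·(1−0.849⁴)^(1/3) = 31.09 mm.
Area ratio A_h/A_s = d_o²(1−k²)/d_s² = (1−k²)/(1−k⁴)^(2/3) = 0.4551.
Mass saving = 1 − 0.4551 = 54.5 %.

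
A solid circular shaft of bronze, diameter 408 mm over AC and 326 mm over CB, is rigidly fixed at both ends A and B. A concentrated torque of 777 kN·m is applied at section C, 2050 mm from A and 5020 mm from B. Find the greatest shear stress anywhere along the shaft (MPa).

Compatibility: T_A·a/J_AC = T_B·b/J_CB with T_A + T_B = T₀.
J_AC = 2.72×10^-3 m⁴, J_CB = 1.11×10^-3 m⁴, so T_A = T₀·(J_AC/a)/((J_AC/a)+(J_CB/b)) = 666100 N·m, T_B = 110900 N·m.
τ in each portion: τ_AC = 5.00×10^7 Pa, τ_CB = 1.63×10^7 Pa; maximum is in AC.
τ_max = T_AC·r/J = 666100·0.204/2.72×10^-3 = 4.995×10^7 Pa.

50.0 MPa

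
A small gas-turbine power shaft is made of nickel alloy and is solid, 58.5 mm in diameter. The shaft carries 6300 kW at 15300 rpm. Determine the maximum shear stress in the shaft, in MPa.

ω = 2π·15300/60 = 1602 rad/s, so T = P/ω = 6300×10³ / 1602 = 3932 N·m.
J = πd⁴/32 = π(0.0585)⁴/32 = 1.150×10^-6 m⁴.
τ_max = T·r/J = 3932 × 0.0293 / 1.150×10^-6 = 1.000×10^8 Pa.

100 MPa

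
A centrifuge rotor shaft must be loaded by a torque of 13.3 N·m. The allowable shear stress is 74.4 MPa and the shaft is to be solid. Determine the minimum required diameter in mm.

9.69 mm

For a solid shaft τ_max = 16T/(πd³), so d = (16T/(π τ_allow))^(1/3) = (16·13.30/(π·7.44×10^7))^(1/3) = 0.009692 m.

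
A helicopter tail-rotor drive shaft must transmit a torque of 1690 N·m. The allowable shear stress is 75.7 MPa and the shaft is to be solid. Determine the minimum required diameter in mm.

48.4 mm

For a solid shaft τ_max = 16T/(πd³), so d = (16T/(π τ_allow))^(1/3) = (16·1690/(π·7.57×10^7))^(1/3) = 0.04845 m.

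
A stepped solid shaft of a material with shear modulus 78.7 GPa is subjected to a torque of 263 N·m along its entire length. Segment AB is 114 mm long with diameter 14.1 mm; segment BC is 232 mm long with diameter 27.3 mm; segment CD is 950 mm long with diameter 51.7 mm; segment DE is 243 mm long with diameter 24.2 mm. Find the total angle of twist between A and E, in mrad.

141 mrad

J_AB = π(0.0141)⁴/32 = 3.88×10^-9 m⁴; J_BC = π(0.0273)⁴/32 = 5.45×10^-8 m⁴; J_CD = π(0.0517)⁴/32 = 7.01×10^-7 m⁴; J_DE = π(0.0242)⁴/32 = 3.37×10^-8 m⁴.
θ = (T/G)·Σ L_i/J_i = (263.0/78.7×10⁹)·(0.114/3.88×10^-9 + 0.232/5.45×10^-8 + 0.950/7.01×10^-7 + 0.243/3.37×10^-8) = 0.1410 rad.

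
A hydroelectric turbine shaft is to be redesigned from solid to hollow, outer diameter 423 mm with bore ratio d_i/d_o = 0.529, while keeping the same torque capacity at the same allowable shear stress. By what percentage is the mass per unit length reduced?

24.0 %

Equal τ_max and T ⇒ the solid shaft needs d_s³ = d_o³(1−k⁴), so d_s = 423·(1−0.529⁴)^(1/3) = 411.7 mm.
Area ratio A_h/A_s = d_o²(1−k²)/d_s² = (1−k²)/(1−k⁴)^(2/3) = 0.7604.
Mass saving = 1 − 0.7604 = 24.0 %.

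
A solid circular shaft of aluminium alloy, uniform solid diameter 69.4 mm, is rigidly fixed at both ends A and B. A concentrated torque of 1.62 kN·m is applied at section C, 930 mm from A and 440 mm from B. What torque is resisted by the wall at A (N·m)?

520 N·m

With uniform GJ and both ends fixed, compatibility θ_AC = θ_CB gives T_A·a = T_B·b, together with T_A + T_B = T₀.
T_A = T₀·b/(a+b) = 1620·440/1370 = 520.3 N·m; T_B = 1100 N·m.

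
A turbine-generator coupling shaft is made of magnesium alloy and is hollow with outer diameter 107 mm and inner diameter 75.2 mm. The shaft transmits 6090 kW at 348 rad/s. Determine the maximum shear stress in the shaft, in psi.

14000 psi

ω = 348 rad/s, so T = P/ω = 6090×10³ / 348.0 = 17500 N·m.
J = π(d_o⁴ − d_i⁴)/32 = π(0.107⁴ − 0.0752⁴)/32 = 9.729×10^-6 m⁴.
τ_max = T·r/J = 17500 × 0.0535 / 9.729×10^-6 = 9.623×10^7 Pa.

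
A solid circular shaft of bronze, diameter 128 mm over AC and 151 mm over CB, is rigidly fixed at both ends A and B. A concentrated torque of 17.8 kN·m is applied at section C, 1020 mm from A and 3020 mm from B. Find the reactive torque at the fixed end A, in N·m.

10800 N·m

Compatibility: T_A·a/J_AC = T_B·b/J_CB with T_A + T_B = T₀.
J_AC = 2.64×10^-5 m⁴, J_CB = 5.10×10^-5 m⁴, so T_A = T₀·(J_AC/a)/((J_AC/a)+(J_CB/b)) = 10760 N·m, T_B = 7039 N·m.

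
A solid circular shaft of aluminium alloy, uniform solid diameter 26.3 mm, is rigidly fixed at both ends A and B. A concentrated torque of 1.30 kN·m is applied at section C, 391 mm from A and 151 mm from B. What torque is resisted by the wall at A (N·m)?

With uniform GJ and both ends fixed, compatibility θ_AC = θ_CB gives T_A·a = T_B·b, together with T_A + T_B = T₀.
T_A = T₀·b/(a+b) = 1300·151/542.0 = 362.2 N·m; T_B = 937.8 N·m.

362 N·m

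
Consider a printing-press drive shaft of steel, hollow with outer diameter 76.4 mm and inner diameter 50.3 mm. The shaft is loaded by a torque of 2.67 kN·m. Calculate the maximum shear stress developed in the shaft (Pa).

3.75e7 Pa

J = π(d_o⁴ − d_i⁴)/32 = π(0.0764⁴ − 0.0503⁴)/32 = 2.716×10^-6 m⁴.
τ_max = T·r/J = 2670 × 0.0382 / 2.716×10^-6 = 3.755×10^7 Pa.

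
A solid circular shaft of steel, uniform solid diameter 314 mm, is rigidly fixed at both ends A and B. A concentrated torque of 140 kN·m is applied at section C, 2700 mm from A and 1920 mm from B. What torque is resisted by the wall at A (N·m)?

With uniform GJ and both ends fixed, compatibility θ_AC = θ_CB gives T_A·a = T_B·b, together with T_A + T_B = T₀.
T_A = T₀·b/(a+b) = 140000·1920/4620 = 58180 N·m; T_B = 81820 N·m.

58200 N·m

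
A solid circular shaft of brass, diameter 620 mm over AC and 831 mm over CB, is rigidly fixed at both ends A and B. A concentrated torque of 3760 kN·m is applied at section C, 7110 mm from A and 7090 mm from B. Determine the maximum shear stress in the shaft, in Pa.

2.55e7 Pa

Compatibility: T_A·a/J_AC = T_B·b/J_CB with T_A + T_B = T₀.
J_AC = 0.0145 m⁴, J_CB = 0.0468 m⁴, so T_A = T₀·(J_AC/a)/((J_AC/a)+(J_CB/b)) = 887500 N·m, T_B = 2.872e6 N·m.
τ in each portion: τ_AC = 1.90×10^7 Pa, τ_CB = 2.55×10^7 Pa; maximum is in CB.
τ_max = T_CB·r/J = 2.872e6·0.415/0.0468 = 2.549×10^7 Pa.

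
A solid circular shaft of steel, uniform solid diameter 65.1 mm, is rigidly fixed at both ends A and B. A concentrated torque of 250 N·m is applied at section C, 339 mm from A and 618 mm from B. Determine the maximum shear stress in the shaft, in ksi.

With uniform GJ and both ends fixed, compatibility θ_AC = θ_CB gives T_A·a = T_B·b, together with T_A + T_B = T₀.
T_A = T₀·b/(a+b) = 250.0·618/957.0 = 161.4 N·m; T_B = 88.56 N·m.
τ in each portion: τ_AC = 2.98×10^6 Pa, τ_CB = 1.63×10^6 Pa; maximum is in AC.
τ_max = T_AC·r/J = 161.4·0.0325/1.76×10^-6 = 2.980×10^6 Pa.

0.432 ksi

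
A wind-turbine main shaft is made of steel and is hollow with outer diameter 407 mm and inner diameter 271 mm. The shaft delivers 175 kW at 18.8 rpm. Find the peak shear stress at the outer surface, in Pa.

ω = 2π·18.8/60 = 1.969 rad/s, so T = P/ω = 175×10³ / 1.969 = 88890 N·m.
J = π(d_o⁴ − d_i⁴)/32 = π(0.407⁴ − 0.271⁴)/32 = 2.164×10^-3 m⁴.
τ_max = T·r/J = 88890 × 0.203 / 2.164×10^-3 = 8.358×10^6 Pa.

8.36e6 Pa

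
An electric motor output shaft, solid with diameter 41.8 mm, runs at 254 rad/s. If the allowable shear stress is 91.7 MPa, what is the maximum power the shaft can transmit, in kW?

334 kW

J = πd⁴/32 = π(0.0418)⁴/32 = 2.997×10^-7 m⁴.
T_max = τ_allow·J/r = 9.17×10^7 × 2.997×10^-7 / 0.0209 = 1315 N·m.
ω = 254 rad/s, so P_max = T_max·ω = 3.340×10^5 W.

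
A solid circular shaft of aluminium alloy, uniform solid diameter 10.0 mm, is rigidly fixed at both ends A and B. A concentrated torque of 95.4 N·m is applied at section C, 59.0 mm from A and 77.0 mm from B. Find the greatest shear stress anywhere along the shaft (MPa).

With uniform GJ and both ends fixed, compatibility θ_AC = θ_CB gives T_A·a = T_B·b, together with T_A + T_B = T₀.
T_A = T₀·b/(a+b) = 95.40·77.0/136.0 = 54.01 N·m; T_B = 41.39 N·m.
τ in each portion: τ_AC = 2.75×10^8 Pa, τ_CB = 2.11×10^8 Pa; maximum is in AC.
τ_max = T_AC·r/J = 54.01·0.00500/9.82×10^-10 = 2.751×10^8 Pa.

275 MPa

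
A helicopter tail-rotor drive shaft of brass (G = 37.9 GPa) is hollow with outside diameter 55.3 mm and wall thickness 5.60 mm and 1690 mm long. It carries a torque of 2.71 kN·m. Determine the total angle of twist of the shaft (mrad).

221 mrad

J = π(d_o⁴ − d_i⁴)/32 = π(0.0553⁴ − 0.0441⁴)/32 = 5.468×10^-7 m⁴.
θ = T·L/(G·J) = 2710 × 1.69 / (37.9×10⁹ × 5.468×10^-7) = 0.2210 rad.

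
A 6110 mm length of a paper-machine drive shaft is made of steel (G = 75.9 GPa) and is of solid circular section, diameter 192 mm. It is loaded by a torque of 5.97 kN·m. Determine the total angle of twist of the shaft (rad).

J = πd⁴/32 = π(0.192)⁴/32 = 1.334×10^-4 m⁴.
θ = T·L/(G·J) = 5970 × 6.11 / (75.9×10⁹ × 1.334×10^-4) = 3.602×10^-3 rad.

0.00360 rad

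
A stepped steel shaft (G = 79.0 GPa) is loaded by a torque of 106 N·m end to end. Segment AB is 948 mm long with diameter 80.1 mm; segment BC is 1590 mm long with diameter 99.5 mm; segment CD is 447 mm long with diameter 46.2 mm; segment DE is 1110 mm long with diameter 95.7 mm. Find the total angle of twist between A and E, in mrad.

2.06 mrad

J_AB = π(0.0801)⁴/32 = 4.04×10^-6 m⁴; J_BC = π(0.0995)⁴/32 = 9.62×10^-6 m⁴; J_CD = π(0.0462)⁴/32 = 4.47×10^-7 m⁴; J_DE = π(0.0957)⁴/32 = 8.23×10^-6 m⁴.
θ = (T/G)·Σ L_i/J_i = (106.0/79.0×10⁹)·(0.948/4.04×10^-6 + 1.59/9.62×10^-6 + 0.447/4.47×10^-7 + 1.11/8.23×10^-6) = 2.058×10^-3 rad.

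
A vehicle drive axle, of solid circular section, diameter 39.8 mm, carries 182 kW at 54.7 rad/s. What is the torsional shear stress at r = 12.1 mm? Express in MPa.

ω = 54.7 rad/s, so T = P/ω = 182×10³ / 54.70 = 3327 N·m.
J = πd⁴/32 = π(0.0398)⁴/32 = 2.463×10^-7 m⁴.
Shear stress varies linearly with radius: τ = T·r/J = 3327 × 0.0121 / 2.463×10^-7 = 1.634×10^8 Pa.

163 MPa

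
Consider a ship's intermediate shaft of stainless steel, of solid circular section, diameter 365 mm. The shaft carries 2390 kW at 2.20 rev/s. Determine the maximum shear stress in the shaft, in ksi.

2.63 ksi

ω = 2π·2.20 = 13.82 rad/s, so T = P/ω = 2390×10³ / 13.82 = 172900 N·m.
J = πd⁴/32 = π(0.365)⁴/32 = 1.742×10^-3 m⁴.
τ_max = T·r/J = 172900 × 0.182 / 1.742×10^-3 = 1.811×10^7 Pa.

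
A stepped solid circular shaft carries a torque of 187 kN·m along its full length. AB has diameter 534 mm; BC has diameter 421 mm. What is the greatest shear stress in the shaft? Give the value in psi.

1850 psi

Under the same torque, τ_max = 16T/(πd³) is largest where d is smallest — segment BC (d = 421 mm).
τ_max = 16·187000/(π·(0.421)³) = 1.276×10^7 Pa.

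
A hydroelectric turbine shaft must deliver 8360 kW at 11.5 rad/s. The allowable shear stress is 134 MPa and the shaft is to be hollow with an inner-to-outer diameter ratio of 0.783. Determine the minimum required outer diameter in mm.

354 mm

ω = 11.5 rad/s, so T = P/ω = 8360×10³ / 11.50 = 727000 N·m.
For a hollow shaft with d_i/d_o = 0.783: τ_max = 16T/(π d_o³ (1−k⁴)), so d_o = [16T/(π τ_allow (1−k⁴))]^(1/3) = [16·727000/(π·1.34×10^8·0.6241)]^(1/3) = 0.3538 m.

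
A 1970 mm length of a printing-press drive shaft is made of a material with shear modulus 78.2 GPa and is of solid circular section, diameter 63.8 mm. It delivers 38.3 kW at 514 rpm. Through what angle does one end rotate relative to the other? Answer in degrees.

0.631°

ω = 2π·514/60 = 53.83 rad/s, so T = P/ω = 38.3×10³ / 53.83 = 711.6 N·m.
J = πd⁴/32 = π(0.0638)⁴/32 = 1.627×10^-6 m⁴.
θ = T·L/(G·J) = 711.6 × 1.97 / (78.2×10⁹ × 1.627×10^-6) = 0.01102 rad.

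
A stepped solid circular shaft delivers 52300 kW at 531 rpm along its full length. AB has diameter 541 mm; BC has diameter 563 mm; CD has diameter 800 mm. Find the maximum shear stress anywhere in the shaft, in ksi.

4.39 ksi

ω = 2π·531/60 = 55.61 rad/s, so T = P/ω = 52300×10³ / 55.61 = 940500 N·m.
Under the same torque, τ_max = 16T/(πd³) is largest where d is smallest — segment AB (d = 541 mm).
τ_max = 16·940500/(π·(0.541)³) = 3.025×10^7 Pa.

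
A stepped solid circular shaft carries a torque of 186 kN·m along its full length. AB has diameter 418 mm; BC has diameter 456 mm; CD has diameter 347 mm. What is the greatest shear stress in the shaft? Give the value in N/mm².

22.7 N/mm²

Under the same torque, τ_max = 16T/(πd³) is largest where d is smallest — segment CD (d = 347 mm).
τ_max = 16·186000/(π·(0.347)³) = 2.267×10^7 Pa.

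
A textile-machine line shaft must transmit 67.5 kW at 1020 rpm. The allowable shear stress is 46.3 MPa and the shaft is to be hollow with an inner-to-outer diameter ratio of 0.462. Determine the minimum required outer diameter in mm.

ω = 2π·1020/60 = 106.8 rad/s, so T = P/ω = 67.5×10³ / 106.8 = 631.9 N·m.
For a hollow shaft with d_i/d_o = 0.462: τ_max = 16T/(π d_o³ (1−k⁴)), so d_o = [16T/(π τ_allow (1−k⁴))]^(1/3) = [16·631.9/(π·4.63×10^7·0.9544)]^(1/3) = 0.04176 m.

41.8 mm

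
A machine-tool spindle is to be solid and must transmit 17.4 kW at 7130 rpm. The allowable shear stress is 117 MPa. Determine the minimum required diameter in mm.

ω = 2π·7130/60 = 746.7 rad/s, so T = P/ω = 17.4×10³ / 746.7 = 23.30 N·m.
For a solid shaft τ_max = 16T/(πd³), so d = (16T/(π τ_allow))^(1/3) = (16·23.30/(π·1.17×10^8))^(1/3) = 0.01005 m.

10.0 mm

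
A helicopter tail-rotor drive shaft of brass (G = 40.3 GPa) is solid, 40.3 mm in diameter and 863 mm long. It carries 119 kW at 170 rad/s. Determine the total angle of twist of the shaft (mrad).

57.9 mrad

ω = 170 rad/s, so T = P/ω = 119×10³ / 170.0 = 700.0 N·m.
J = πd⁴/32 = π(0.0403)⁴/32 = 2.590×10^-7 m⁴.
θ = T·L/(G·J) = 700.0 × 0.863 / (40.3×10⁹ × 2.590×10^-7) = 0.05789 rad.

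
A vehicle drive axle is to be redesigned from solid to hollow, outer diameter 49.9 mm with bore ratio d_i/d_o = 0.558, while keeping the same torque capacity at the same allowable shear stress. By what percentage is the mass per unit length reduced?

26.3 %

Equal τ_max and T ⇒ the solid shaft needs d_s³ = d_o³(1−k⁴), so d_s = 49.9·(1−0.558⁴)^(1/3) = 48.23 mm.
Area ratio A_h/A_s = d_o²(1−k²)/d_s² = (1−k²)/(1−k⁴)^(2/3) = 0.7371.
Mass saving = 1 − 0.7371 = 26.3 %.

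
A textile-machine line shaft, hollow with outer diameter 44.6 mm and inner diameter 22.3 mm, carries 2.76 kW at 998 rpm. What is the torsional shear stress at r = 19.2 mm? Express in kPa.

1390 kPa

ω = 2π·998/60 = 104.5 rad/s, so T = P/ω = 2.76×10³ / 104.5 = 26.41 N·m.
J = π(d_o⁴ − d_i⁴)/32 = π(0.0446⁴ − 0.0223⁴)/32 = 3.642×10^-7 m⁴.
Shear stress varies linearly with radius: τ = T·r/J = 26.41 × 0.0192 / 3.642×10^-7 = 1.392×10^6 Pa.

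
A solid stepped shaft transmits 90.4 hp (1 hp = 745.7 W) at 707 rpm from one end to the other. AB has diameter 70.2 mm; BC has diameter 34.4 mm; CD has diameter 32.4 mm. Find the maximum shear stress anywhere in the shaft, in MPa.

136 MPa

ω = 2π·707/60 = 74.04 rad/s, so T = P/ω = 90.4×745.7 / 74.04 = 910.5 N·m.
Under the same torque, τ_max = 16T/(πd³) is largest where d is smallest — segment CD (d = 32.4 mm).
τ_max = 16·910.5/(π·(0.0324)³) = 1.363×10^8 Pa.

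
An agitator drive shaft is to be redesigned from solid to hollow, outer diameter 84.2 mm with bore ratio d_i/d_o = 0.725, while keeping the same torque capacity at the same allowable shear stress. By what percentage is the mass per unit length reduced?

Equal τ_max and T ⇒ the solid shaft needs d_s³ = d_o³(1−k⁴), so d_s = 84.2·(1−0.725⁴)^(1/3) = 75.60 mm.
Area ratio A_h/A_s = d_o²(1−k²)/d_s² = (1−k²)/(1−k⁴)^(2/3) = 0.5885.
Mass saving = 1 − 0.5885 = 41.2 %.

41.2 %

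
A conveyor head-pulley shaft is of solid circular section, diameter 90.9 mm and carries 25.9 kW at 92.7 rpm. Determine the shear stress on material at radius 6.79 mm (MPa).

ω = 2π·92.7/60 = 9.708 rad/s, so T = P/ω = 25.9×10³ / 9.708 = 2668 N·m.
J = πd⁴/32 = π(0.0909)⁴/32 = 6.703×10^-6 m⁴.
Shear stress varies linearly with radius: τ = T·r/J = 2668 × 0.00679 / 6.703×10^-6 = 2.703×10^6 Pa.

2.70 MPa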